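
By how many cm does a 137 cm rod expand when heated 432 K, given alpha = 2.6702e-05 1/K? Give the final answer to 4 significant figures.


dL = L0 * alpha * dT
dL = 137 * 2.6702e-05 * 432
dL = 1.58 cm


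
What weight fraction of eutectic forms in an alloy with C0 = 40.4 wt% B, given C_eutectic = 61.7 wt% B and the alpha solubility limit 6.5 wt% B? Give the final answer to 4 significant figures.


f_primary = (C_e - C0) / (C_e - C_alpha_max)
f_primary = (61.7 - 40.4) / (61.7 - 6.5)
f_primary = 0.38587
f_eutectic = 1 - 0.38587 = 0.6141


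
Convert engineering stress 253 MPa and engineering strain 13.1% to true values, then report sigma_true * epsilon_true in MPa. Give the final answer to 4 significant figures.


sigma_true = sigma_eng * (1 + epsilon_eng)
sigma_true = 253 * (1 + 0.131) = 286.143 MPa
epsilon_true = ln(1 + epsilon_eng)
epsilon_true = ln(1 + 0.131) = 0.123102
sigma_true * epsilon_true = 286.143 * 0.123102 = 35.22 MPa


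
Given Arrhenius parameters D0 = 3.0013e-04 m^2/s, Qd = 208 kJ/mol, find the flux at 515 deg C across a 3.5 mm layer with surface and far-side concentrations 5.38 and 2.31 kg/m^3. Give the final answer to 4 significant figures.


Step 1: D = D0 * exp(-Qd/(R*T))
T = 515 + 273.15 = 788.15 K
D = 3.0013e-04 * exp(-208e3 / (8.314 * 788.15)) = 4.916e-18 m^2/s
Step 2: J = D * (C1 - C2) / dx
J = 4.916e-18 * (5.38 - 2.31) / 3.5e-03
J = 4.312e-15 kg/(m^2*s)


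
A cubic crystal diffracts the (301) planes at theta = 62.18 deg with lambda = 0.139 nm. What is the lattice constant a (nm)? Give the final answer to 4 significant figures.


d = lambda / (2*sin(theta))
d = 0.139 / (2*sin(62.18 deg))
d = 0.0785827 nm
a = d * sqrt(h^2+k^2+l^2) = 0.0785827 * sqrt(10)
a = 0.2485 nm


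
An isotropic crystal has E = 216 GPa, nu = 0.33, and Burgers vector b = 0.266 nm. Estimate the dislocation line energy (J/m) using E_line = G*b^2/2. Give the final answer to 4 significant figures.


Step 1: G = E / (2*(1+nu))
G = 216 / (2*(1+0.33)) = 81.203 GPa = 8.1203e+10 Pa
Step 2: E_line = G*b^2/2
b = 0.266 nm = 2.66e-10 m
E_line = 0.5 * 8.1203e+10 * (2.66e-10)^2 = 2.873e-09 J/m


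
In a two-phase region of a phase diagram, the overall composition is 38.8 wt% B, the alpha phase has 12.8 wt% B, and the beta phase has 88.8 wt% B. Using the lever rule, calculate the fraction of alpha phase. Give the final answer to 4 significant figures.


f_alpha = (C_beta - C0) / (C_beta - C_alpha)
f_alpha = (88.8 - 38.8) / (88.8 - 12.8)
f_alpha = 0.6579


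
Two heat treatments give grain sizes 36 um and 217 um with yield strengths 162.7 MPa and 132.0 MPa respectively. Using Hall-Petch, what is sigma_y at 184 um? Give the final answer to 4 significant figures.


sigma_y = sigma0 + k / sqrt(d)
1/sqrt(d1) = 1/sqrt(3.6e-05) = 166.667;  1/sqrt(d2) = 67.8844
k = (sigma1 - sigma2) / (1/sqrt(d1) - 1/sqrt(d2)) = (162.7 - 132.0) / (166.667 - 67.8844) = 0.310785 MPa*m^0.5
sigma0 = sigma1 - k/sqrt(d1) = 162.7 - 0.310785*166.667 = 110.903 MPa
sigma_y(d3) = 110.903 + 0.310785 / sqrt(1.84e-04) = 133.8 MPa


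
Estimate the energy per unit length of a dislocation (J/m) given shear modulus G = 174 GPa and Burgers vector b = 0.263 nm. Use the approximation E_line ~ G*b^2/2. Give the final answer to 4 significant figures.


E = G*b^2/2
b = 0.263 nm = 2.63e-10 m
G = 174 GPa = 1.74e+11 Pa
E = 0.5 * 1.74e+11 * (2.63e-10)^2
E = 6.018e-09 J/m


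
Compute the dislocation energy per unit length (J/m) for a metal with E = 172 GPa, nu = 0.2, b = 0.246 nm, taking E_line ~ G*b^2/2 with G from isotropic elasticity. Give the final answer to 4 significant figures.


Step 1: G = E / (2*(1+nu))
G = 172 / (2*(1+0.2)) = 71.6667 GPa = 7.16667e+10 Pa
Step 2: E_line = G*b^2/2
b = 0.246 nm = 2.46e-10 m
E_line = 0.5 * 7.16667e+10 * (2.46e-10)^2 = 2.168e-09 J/m


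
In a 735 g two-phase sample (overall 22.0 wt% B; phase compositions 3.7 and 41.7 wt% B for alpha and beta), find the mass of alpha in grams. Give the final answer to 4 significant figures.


f_alpha = (C_beta - C0) / (C_beta - C_alpha)
f_alpha = (41.7 - 22.0) / (41.7 - 3.7) = 0.518421
m_alpha = f_alpha * m_total = 0.518421 * 735 = 381 g


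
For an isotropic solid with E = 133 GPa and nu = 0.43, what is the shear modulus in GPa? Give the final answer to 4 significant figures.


G = E / (2*(1+nu))
G = 133 / (2*(1+0.43))
G = 46.5 GPa


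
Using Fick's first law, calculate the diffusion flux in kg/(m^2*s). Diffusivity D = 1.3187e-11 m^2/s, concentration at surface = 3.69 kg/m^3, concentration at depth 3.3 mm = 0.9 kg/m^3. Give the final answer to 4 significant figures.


J = -D * (dC/dx) = D * (C1 - C2) / dx
J = 1.3187e-11 * (3.69 - 0.9) / 3.3e-03
J = 1.115e-08 kg/(m^2*s)


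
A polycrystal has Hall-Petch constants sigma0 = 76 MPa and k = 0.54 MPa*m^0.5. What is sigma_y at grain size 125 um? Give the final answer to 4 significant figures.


sigma_y = sigma0 + k / sqrt(d)
d = 125 um = 1.25e-04 m
sigma_y = 76 + 0.54 / sqrt(1.25e-04)
sigma_y = 124.3 MPa


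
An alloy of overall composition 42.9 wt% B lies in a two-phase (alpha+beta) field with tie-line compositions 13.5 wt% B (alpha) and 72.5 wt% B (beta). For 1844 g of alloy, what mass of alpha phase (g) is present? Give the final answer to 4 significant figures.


f_alpha = (C_beta - C0) / (C_beta - C_alpha)
f_alpha = (72.5 - 42.9) / (72.5 - 13.5) = 0.501695
m_alpha = f_alpha * m_total = 0.501695 * 1844 = 925.1 g


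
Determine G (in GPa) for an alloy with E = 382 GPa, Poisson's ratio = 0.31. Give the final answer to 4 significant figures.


G = E / (2*(1+nu))
G = 382 / (2*(1+0.31))
G = 145.8 GPa


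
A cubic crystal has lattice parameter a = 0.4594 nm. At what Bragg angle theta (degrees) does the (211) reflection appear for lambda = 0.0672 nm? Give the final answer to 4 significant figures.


d = a / sqrt(h^2+k^2+l^2)
d = 0.4594 / sqrt(6) = 0.187549 nm
lambda = 2*d*sin(theta)  =>  sin(theta) = lambda / (2*d)
sin(theta) = 0.0672 / (2 * 0.187549) = 0.179153
theta = 10.32 deg


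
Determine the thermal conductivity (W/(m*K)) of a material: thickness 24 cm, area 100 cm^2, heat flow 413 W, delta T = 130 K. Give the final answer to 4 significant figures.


k = Q*L / (A*dT)
L = 0.24 m, A = 0.01 m^2
k = 413 * 0.24 / (0.01 * 130)
k = 76.25 W/(m*K)


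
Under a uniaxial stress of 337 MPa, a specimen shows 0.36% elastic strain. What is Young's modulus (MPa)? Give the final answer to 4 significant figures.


E = sigma / epsilon
epsilon = 0.36% = 3.6e-03
E = 337 / 3.6e-03
E = 93610 MPa


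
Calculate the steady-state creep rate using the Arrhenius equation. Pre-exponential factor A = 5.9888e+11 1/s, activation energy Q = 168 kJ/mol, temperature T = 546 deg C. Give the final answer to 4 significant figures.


rate = A * exp(-Q / (R*T))
T = 546 + 273.15 = 819.15 K
rate = 5.9888e+11 * exp(-168e3 / (8.314 * 819.15))
rate = 11.59 1/s


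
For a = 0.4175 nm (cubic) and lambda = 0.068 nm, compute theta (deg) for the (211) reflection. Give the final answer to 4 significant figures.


d = a / sqrt(h^2+k^2+l^2)
d = 0.4175 / sqrt(6) = 0.170444 nm
lambda = 2*d*sin(theta)  =>  sin(theta) = lambda / (2*d)
sin(theta) = 0.068 / (2 * 0.170444) = 0.199479
theta = 11.51 deg


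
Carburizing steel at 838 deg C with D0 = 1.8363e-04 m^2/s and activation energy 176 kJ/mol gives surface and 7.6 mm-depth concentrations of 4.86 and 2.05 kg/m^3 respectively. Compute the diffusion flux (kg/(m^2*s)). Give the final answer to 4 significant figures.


Step 1: D = D0 * exp(-Qd/(R*T))
T = 838 + 273.15 = 1111.15 K
D = 1.8363e-04 * exp(-176e3 / (8.314 * 1111.15)) = 9.77164e-13 m^2/s
Step 2: J = D * (C1 - C2) / dx
J = 9.77164e-13 * (4.86 - 2.05) / 7.6e-03
J = 3.613e-10 kg/(m^2*s)


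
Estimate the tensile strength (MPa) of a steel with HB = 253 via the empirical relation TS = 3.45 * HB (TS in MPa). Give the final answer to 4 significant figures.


TS (MPa) = 3.45 * HB
TS = 3.45 * 253
TS = 872.9 MPa


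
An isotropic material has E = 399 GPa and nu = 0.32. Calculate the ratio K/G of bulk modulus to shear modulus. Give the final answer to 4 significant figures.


G = E / (2*(1+nu))
G = 399 / (2*(1+0.32)) = 151.136 GPa
K = E / (3*(1-2*nu))
K = 399 / (3*(1-2*0.32)) = 369.444 GPa
K/G = 369.444 / 151.136 = 2.444


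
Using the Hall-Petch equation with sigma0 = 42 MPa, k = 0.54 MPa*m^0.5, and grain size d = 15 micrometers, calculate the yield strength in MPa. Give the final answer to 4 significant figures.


sigma_y = sigma0 + k / sqrt(d)
d = 15 um = 1.5e-05 m
sigma_y = 42 + 0.54 / sqrt(1.5e-05)
sigma_y = 181.4 MPa


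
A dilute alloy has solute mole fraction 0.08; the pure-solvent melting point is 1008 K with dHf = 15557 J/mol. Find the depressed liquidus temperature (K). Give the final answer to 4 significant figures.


dT = R*Tm^2*x / dHf
dT = 8.314 * 1008^2 * 0.08 / 15557
dT = 43.4405 K
T_new = 1008 - 43.4405 = 964.6 K


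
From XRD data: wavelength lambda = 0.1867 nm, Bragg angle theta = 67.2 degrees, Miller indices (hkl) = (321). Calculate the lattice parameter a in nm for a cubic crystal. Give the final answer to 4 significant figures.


d = lambda / (2*sin(theta))
d = 0.1867 / (2*sin(67.2 deg))
d = 0.101262 nm
a = d * sqrt(h^2+k^2+l^2) = 0.101262 * sqrt(14)
a = 0.3789 nm


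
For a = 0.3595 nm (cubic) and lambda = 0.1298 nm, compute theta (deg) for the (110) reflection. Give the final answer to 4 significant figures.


d = a / sqrt(h^2+k^2+l^2)
d = 0.3595 / sqrt(2) = 0.254205 nm
lambda = 2*d*sin(theta)  =>  sin(theta) = lambda / (2*d)
sin(theta) = 0.1298 / (2 * 0.254205) = 0.255306
theta = 14.79 deg


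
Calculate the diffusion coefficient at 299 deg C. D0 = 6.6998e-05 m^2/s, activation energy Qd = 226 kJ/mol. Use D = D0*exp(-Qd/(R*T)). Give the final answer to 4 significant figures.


D = D0 * exp(-Qd / (R*T))
T = 572.15 K
D = 6.6998e-05 * exp(-226e3 / (8.314 * 572.15))
D = 1.558e-25 m^2/s


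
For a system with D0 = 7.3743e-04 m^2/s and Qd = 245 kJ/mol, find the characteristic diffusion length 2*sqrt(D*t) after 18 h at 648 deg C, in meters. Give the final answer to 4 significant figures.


Step 1: D = D0 * exp(-Qd/(R*T))
T = 921.15 K
D = 7.3743e-04 * exp(-245e3 / (8.314 * 921.15)) = 9.42483e-18 m^2/s
Step 2: L = 2*sqrt(D*t)
t = 18 h = 64800 s
L = 2*sqrt(9.42483e-18 * 64800) = 1.563e-06 m


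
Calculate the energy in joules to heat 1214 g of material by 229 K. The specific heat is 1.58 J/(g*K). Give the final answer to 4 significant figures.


Q = m * cp * dT
Q = 1214 * 1.58 * 229
Q = 439200 J


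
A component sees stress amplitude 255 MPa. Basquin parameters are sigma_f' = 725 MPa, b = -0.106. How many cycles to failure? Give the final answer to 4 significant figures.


sigma_a = sigma_f' * (2*Nf)^b
2*Nf = (sigma_a / sigma_f')^(1/b)
2*Nf = (255 / 725)^(1/-0.106)
2*Nf = 19103.4
Nf = 9552 cycles


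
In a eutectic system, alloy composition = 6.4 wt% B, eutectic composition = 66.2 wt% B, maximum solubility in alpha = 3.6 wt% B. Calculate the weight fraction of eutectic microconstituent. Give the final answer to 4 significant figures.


f_primary = (C_e - C0) / (C_e - C_alpha_max)
f_primary = (66.2 - 6.4) / (66.2 - 3.6)
f_primary = 0.955272
f_eutectic = 1 - 0.955272 = 0.04473


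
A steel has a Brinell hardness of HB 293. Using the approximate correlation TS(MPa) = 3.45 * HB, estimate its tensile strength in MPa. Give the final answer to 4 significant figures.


TS (MPa) = 3.45 * HB
TS = 3.45 * 293
TS = 1011 MPa


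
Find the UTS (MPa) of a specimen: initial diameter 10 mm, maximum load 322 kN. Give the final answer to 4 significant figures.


A0 = pi*(d/2)^2 = pi*(10/2)^2 = 78.5398 mm^2
UTS = F_max / A0 = 322*1000 / 78.5398
UTS = 4100 MPa


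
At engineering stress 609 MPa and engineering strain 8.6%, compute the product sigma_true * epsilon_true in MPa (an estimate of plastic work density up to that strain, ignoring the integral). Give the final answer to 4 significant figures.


sigma_true = sigma_eng * (1 + epsilon_eng)
sigma_true = 609 * (1 + 0.086) = 661.374 MPa
epsilon_true = ln(1 + epsilon_eng)
epsilon_true = ln(1 + 0.086) = 0.0825012
sigma_true * epsilon_true = 661.374 * 0.0825012 = 54.56 MPa


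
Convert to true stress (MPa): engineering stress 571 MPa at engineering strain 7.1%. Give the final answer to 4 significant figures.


sigma_true = sigma_eng * (1 + epsilon_eng)
sigma_true = 571 * (1 + 0.071)
sigma_true = 611.5 MPa


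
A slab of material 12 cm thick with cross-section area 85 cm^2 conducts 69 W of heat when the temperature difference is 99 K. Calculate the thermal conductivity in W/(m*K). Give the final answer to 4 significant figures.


k = Q*L / (A*dT)
L = 0.12 m, A = 8.5e-03 m^2
k = 69 * 0.12 / (8.5e-03 * 99)
k = 9.84 W/(m*K)


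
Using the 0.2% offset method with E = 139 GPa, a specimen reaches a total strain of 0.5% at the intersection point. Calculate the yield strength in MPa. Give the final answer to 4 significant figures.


Offset strain = 0.002
Elastic strain at yield = total_strain - offset = 5e-03 - 0.002 = 3e-03
sigma_y = E * elastic_strain = 139000 * 3e-03
sigma_y = 417 MPa


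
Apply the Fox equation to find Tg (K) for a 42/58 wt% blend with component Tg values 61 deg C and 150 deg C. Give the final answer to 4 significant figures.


1/Tg = w1/Tg1 + w2/Tg2 (in Kelvin)
Tg1 = 334.15 K, Tg2 = 423.15 K
1/Tg = 0.42/334.15 + 0.58/423.15
Tg = 380.6 K


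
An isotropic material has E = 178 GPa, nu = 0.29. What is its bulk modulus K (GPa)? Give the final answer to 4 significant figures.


K = E / (3*(1-2*nu))
K = 178 / (3*(1-2*0.29))
K = 141.3 GPa


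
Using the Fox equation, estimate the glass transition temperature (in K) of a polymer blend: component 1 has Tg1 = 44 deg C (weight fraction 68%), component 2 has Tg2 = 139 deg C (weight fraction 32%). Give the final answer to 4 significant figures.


1/Tg = w1/Tg1 + w2/Tg2 (in Kelvin)
Tg1 = 317.15 K, Tg2 = 412.15 K
1/Tg = 0.68/317.15 + 0.32/412.15
Tg = 342.4 K


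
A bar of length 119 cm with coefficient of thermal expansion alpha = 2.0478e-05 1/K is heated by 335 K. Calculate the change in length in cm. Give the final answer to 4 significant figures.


dL = L0 * alpha * dT
dL = 119 * 2.0478e-05 * 335
dL = 0.8164 cm


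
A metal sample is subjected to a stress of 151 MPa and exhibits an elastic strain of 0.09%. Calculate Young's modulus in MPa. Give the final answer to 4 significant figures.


E = sigma / epsilon
epsilon = 0.09% = 9e-04
E = 151 / 9e-04
E = 167800 MPa


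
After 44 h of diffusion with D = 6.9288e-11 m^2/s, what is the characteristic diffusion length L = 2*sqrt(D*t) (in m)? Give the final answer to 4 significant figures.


t = 44 hr = 158400 s
Diffusion length = 2*sqrt(D*t)
= 2*sqrt(6.9288e-11 * 158400)
= 6.626e-03 m


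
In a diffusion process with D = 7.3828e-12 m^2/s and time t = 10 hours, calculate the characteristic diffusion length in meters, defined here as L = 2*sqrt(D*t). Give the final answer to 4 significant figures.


t = 10 hr = 36000 s
Diffusion length = 2*sqrt(D*t)
= 2*sqrt(7.3828e-12 * 36000)
= 1.031e-03 m


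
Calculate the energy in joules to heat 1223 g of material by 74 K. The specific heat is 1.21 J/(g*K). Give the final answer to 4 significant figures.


Q = m * cp * dT
Q = 1223 * 1.21 * 74
Q = 109500 J


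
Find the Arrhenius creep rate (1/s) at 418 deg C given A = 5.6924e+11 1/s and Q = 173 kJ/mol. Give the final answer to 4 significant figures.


rate = A * exp(-Q / (R*T))
T = 418 + 273.15 = 691.15 K
rate = 5.6924e+11 * exp(-173e3 / (8.314 * 691.15))
rate = 0.04787 1/s


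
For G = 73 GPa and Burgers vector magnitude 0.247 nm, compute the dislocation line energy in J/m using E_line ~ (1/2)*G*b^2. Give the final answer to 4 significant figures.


E = G*b^2/2
b = 0.247 nm = 2.47e-10 m
G = 73 GPa = 7.3e+10 Pa
E = 0.5 * 7.3e+10 * (2.47e-10)^2
E = 2.227e-09 J/m


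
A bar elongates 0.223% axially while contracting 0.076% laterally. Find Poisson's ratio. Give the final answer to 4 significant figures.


nu = -epsilon_lat / epsilon_axial
Lateral strain is contraction (negative), so using magnitudes:
nu = 0.076 / 0.223
nu = 0.3408


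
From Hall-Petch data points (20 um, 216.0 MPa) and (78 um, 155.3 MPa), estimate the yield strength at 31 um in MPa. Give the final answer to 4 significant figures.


sigma_y = sigma0 + k / sqrt(d)
1/sqrt(d1) = 1/sqrt(2e-05) = 223.607;  1/sqrt(d2) = 113.228
k = (sigma1 - sigma2) / (1/sqrt(d1) - 1/sqrt(d2)) = (216.0 - 155.3) / (223.607 - 113.228) = 0.549923 MPa*m^0.5
sigma0 = sigma1 - k/sqrt(d1) = 216.0 - 0.549923*223.607 = 93.0335 MPa
sigma_y(d3) = 93.0335 + 0.549923 / sqrt(3.1e-05) = 191.8 MPa


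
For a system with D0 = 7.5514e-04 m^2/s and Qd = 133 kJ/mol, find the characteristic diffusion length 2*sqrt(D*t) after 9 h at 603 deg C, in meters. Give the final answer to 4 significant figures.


Step 1: D = D0 * exp(-Qd/(R*T))
T = 876.15 K
D = 7.5514e-04 * exp(-133e3 / (8.314 * 876.15)) = 8.88172e-12 m^2/s
Step 2: L = 2*sqrt(D*t)
t = 9 h = 32400 s
L = 2*sqrt(8.88172e-12 * 32400) = 1.073e-03 m


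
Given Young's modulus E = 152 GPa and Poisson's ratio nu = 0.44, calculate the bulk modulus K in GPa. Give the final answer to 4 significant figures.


K = E / (3*(1-2*nu))
K = 152 / (3*(1-2*0.44))
K = 422.2 GPa


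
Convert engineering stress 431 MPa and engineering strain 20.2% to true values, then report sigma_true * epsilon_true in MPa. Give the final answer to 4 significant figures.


sigma_true = sigma_eng * (1 + epsilon_eng)
sigma_true = 431 * (1 + 0.202) = 518.062 MPa
epsilon_true = ln(1 + epsilon_eng)
epsilon_true = ln(1 + 0.202) = 0.183987
sigma_true * epsilon_true = 518.062 * 0.183987 = 95.32 MPa


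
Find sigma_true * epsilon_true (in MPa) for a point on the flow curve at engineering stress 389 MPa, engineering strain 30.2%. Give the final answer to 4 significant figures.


sigma_true = sigma_eng * (1 + epsilon_eng)
sigma_true = 389 * (1 + 0.302) = 506.478 MPa
epsilon_true = ln(1 + epsilon_eng)
epsilon_true = ln(1 + 0.302) = 0.263902
sigma_true * epsilon_true = 506.478 * 0.263902 = 133.7 MPa


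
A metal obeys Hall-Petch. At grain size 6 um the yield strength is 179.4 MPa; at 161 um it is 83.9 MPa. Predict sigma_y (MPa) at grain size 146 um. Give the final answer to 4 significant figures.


sigma_y = sigma0 + k / sqrt(d)
1/sqrt(d1) = 1/sqrt(6e-06) = 408.248;  1/sqrt(d2) = 78.811
k = (sigma1 - sigma2) / (1/sqrt(d1) - 1/sqrt(d2)) = (179.4 - 83.9) / (408.248 - 78.811) = 0.289888 MPa*m^0.5
sigma0 = sigma1 - k/sqrt(d1) = 179.4 - 0.289888*408.248 = 61.0536 MPa
sigma_y(d3) = 61.0536 + 0.289888 / sqrt(1.46e-04) = 85.04 MPa


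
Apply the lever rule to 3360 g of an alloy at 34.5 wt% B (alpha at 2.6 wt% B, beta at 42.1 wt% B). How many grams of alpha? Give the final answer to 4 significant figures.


f_alpha = (C_beta - C0) / (C_beta - C_alpha)
f_alpha = (42.1 - 34.5) / (42.1 - 2.6) = 0.192405
m_alpha = f_alpha * m_total = 0.192405 * 3360 = 646.5 g


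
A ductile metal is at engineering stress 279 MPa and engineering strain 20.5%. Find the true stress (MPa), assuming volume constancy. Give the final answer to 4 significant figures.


sigma_true = sigma_eng * (1 + epsilon_eng)
sigma_true = 279 * (1 + 0.205)
sigma_true = 336.2 MPa


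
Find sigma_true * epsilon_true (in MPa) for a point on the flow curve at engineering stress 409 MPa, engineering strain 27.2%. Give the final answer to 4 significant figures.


sigma_true = sigma_eng * (1 + epsilon_eng)
sigma_true = 409 * (1 + 0.272) = 520.248 MPa
epsilon_true = ln(1 + epsilon_eng)
epsilon_true = ln(1 + 0.272) = 0.24059
sigma_true * epsilon_true = 520.248 * 0.24059 = 125.2 MPa


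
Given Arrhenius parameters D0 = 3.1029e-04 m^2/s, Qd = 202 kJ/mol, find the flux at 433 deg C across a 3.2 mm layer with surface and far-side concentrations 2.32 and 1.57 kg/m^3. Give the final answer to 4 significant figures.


Step 1: D = D0 * exp(-Qd/(R*T))
T = 433 + 273.15 = 706.15 K
D = 3.1029e-04 * exp(-202e3 / (8.314 * 706.15)) = 3.54063e-19 m^2/s
Step 2: J = D * (C1 - C2) / dx
J = 3.54063e-19 * (2.32 - 1.57) / 3.2e-03
J = 8.298e-17 kg/(m^2*s)


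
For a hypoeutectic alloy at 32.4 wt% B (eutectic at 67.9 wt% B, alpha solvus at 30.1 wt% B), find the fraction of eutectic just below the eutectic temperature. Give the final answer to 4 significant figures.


f_primary = (C_e - C0) / (C_e - C_alpha_max)
f_primary = (67.9 - 32.4) / (67.9 - 30.1)
f_primary = 0.939153
f_eutectic = 1 - 0.939153 = 0.06085


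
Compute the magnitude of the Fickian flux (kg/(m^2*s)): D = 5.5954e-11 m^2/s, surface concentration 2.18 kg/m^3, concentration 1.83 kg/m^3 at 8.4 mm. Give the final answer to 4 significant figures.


J = -D * (dC/dx) = D * (C1 - C2) / dx
J = 5.5954e-11 * (2.18 - 1.83) / 8.4e-03
J = 2.331e-09 kg/(m^2*s)


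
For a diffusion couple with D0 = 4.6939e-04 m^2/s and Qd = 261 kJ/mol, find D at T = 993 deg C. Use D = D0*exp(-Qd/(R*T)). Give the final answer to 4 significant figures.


D = D0 * exp(-Qd / (R*T))
T = 1266.15 K
D = 4.6939e-04 * exp(-261e3 / (8.314 * 1266.15))
D = 8.011e-15 m^2/s


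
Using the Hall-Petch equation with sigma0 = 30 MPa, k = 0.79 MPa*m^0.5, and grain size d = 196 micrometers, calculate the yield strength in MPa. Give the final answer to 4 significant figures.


sigma_y = sigma0 + k / sqrt(d)
d = 196 um = 1.96e-04 m
sigma_y = 30 + 0.79 / sqrt(1.96e-04)
sigma_y = 86.43 MPa


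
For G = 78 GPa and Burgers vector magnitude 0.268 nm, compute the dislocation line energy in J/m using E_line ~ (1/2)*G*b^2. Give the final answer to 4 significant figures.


E = G*b^2/2
b = 0.268 nm = 2.68e-10 m
G = 78 GPa = 7.8e+10 Pa
E = 0.5 * 7.8e+10 * (2.68e-10)^2
E = 2.801e-09 J/m


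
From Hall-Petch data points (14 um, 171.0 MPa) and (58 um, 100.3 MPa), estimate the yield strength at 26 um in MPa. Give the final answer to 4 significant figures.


sigma_y = sigma0 + k / sqrt(d)
1/sqrt(d1) = 1/sqrt(1.4e-05) = 267.261;  1/sqrt(d2) = 131.306
k = (sigma1 - sigma2) / (1/sqrt(d1) - 1/sqrt(d2)) = (171.0 - 100.3) / (267.261 - 131.306) = 0.520026 MPa*m^0.5
sigma0 = sigma1 - k/sqrt(d1) = 171.0 - 0.520026*267.261 = 32.0173 MPa
sigma_y(d3) = 32.0173 + 0.520026 / sqrt(2.6e-05) = 134 MPa


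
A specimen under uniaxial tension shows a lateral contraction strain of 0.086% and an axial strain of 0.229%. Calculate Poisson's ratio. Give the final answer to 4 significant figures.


nu = -epsilon_lat / epsilon_axial
Lateral strain is contraction (negative), so using magnitudes:
nu = 0.086 / 0.229
nu = 0.3755


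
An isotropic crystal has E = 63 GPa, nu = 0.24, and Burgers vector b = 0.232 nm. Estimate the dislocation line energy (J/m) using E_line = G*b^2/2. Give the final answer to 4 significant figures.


Step 1: G = E / (2*(1+nu))
G = 63 / (2*(1+0.24)) = 25.4032 GPa = 2.54032e+10 Pa
Step 2: E_line = G*b^2/2
b = 0.232 nm = 2.32e-10 m
E_line = 0.5 * 2.54032e+10 * (2.32e-10)^2 = 6.837e-10 J/m


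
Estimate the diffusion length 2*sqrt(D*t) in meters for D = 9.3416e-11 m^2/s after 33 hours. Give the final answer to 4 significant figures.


t = 33 hr = 118800 s
Diffusion length = 2*sqrt(D*t)
= 2*sqrt(9.3416e-11 * 118800)
= 6.663e-03 m


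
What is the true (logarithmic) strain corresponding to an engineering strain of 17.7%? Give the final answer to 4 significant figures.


epsilon_true = ln(1 + epsilon_eng)
epsilon_true = ln(1 + 0.177)
epsilon_true = 0.163


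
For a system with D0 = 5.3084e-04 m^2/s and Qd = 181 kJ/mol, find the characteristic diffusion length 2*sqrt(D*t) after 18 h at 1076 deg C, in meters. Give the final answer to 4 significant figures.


Step 1: D = D0 * exp(-Qd/(R*T))
T = 1349.15 K
D = 5.3084e-04 * exp(-181e3 / (8.314 * 1349.15)) = 5.21179e-11 m^2/s
Step 2: L = 2*sqrt(D*t)
t = 18 h = 64800 s
L = 2*sqrt(5.21179e-11 * 64800) = 3.675e-03 m


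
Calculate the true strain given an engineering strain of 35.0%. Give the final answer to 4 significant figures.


epsilon_true = ln(1 + epsilon_eng)
epsilon_true = ln(1 + 0.35)
epsilon_true = 0.3001


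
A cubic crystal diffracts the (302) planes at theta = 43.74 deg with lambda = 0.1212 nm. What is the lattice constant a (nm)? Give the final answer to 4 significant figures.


d = lambda / (2*sin(theta))
d = 0.1212 / (2*sin(43.74 deg))
d = 0.0876499 nm
a = d * sqrt(h^2+k^2+l^2) = 0.0876499 * sqrt(13)
a = 0.316 nm


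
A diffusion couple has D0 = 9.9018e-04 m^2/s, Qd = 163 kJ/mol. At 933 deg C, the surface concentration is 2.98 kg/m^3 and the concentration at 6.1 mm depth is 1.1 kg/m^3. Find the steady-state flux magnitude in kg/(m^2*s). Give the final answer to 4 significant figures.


Step 1: D = D0 * exp(-Qd/(R*T))
T = 933 + 273.15 = 1206.15 K
D = 9.9018e-04 * exp(-163e3 / (8.314 * 1206.15)) = 8.63836e-11 m^2/s
Step 2: J = D * (C1 - C2) / dx
J = 8.63836e-11 * (2.98 - 1.1) / 6.1e-03
J = 2.662e-08 kg/(m^2*s)


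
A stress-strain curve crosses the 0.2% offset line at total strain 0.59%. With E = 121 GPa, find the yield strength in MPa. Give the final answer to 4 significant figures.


Offset strain = 0.002
Elastic strain at yield = total_strain - offset = 5.9e-03 - 0.002 = 3.9e-03
sigma_y = E * elastic_strain = 121000 * 3.9e-03
sigma_y = 471.9 MPa


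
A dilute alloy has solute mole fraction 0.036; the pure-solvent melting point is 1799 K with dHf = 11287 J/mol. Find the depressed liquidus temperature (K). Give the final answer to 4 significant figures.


dT = R*Tm^2*x / dHf
dT = 8.314 * 1799^2 * 0.036 / 11287
dT = 85.8215 K
T_new = 1799 - 85.8215 = 1713 K


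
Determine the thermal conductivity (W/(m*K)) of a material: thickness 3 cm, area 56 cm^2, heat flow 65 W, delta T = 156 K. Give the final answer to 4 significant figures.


k = Q*L / (A*dT)
L = 0.03 m, A = 5.6e-03 m^2
k = 65 * 0.03 / (5.6e-03 * 156)
k = 2.232 W/(m*K)


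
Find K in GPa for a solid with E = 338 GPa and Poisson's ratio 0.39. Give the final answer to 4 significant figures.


K = E / (3*(1-2*nu))
K = 338 / (3*(1-2*0.39))
K = 512.1 GPa


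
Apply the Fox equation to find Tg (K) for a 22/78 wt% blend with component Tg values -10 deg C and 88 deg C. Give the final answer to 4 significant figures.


1/Tg = w1/Tg1 + w2/Tg2 (in Kelvin)
Tg1 = 263.15 K, Tg2 = 361.15 K
1/Tg = 0.22/263.15 + 0.78/361.15
Tg = 333.8 K


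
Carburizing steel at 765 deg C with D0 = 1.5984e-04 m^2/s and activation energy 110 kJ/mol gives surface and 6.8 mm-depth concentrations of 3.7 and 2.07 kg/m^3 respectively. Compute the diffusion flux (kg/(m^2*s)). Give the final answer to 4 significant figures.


Step 1: D = D0 * exp(-Qd/(R*T))
T = 765 + 273.15 = 1038.15 K
D = 1.5984e-04 * exp(-110e3 / (8.314 * 1038.15)) = 4.66469e-10 m^2/s
Step 2: J = D * (C1 - C2) / dx
J = 4.66469e-10 * (3.7 - 2.07) / 6.8e-03
J = 1.118e-07 kg/(m^2*s)


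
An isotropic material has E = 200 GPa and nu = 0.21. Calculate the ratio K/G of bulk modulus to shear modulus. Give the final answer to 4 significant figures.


G = E / (2*(1+nu))
G = 200 / (2*(1+0.21)) = 82.6446 GPa
K = E / (3*(1-2*nu))
K = 200 / (3*(1-2*0.21)) = 114.943 GPa
K/G = 114.943 / 82.6446 = 1.391


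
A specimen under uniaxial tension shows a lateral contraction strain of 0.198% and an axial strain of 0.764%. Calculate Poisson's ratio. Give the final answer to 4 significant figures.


nu = -epsilon_lat / epsilon_axial
Lateral strain is contraction (negative), so using magnitudes:
nu = 0.198 / 0.764
nu = 0.2592


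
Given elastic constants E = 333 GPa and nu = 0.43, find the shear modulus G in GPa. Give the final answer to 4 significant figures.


G = E / (2*(1+nu))
G = 333 / (2*(1+0.43))
G = 116.4 GPa


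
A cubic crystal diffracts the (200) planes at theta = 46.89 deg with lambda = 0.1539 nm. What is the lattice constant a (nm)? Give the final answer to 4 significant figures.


d = lambda / (2*sin(theta))
d = 0.1539 / (2*sin(46.89 deg))
d = 0.105405 nm
a = d * sqrt(h^2+k^2+l^2) = 0.105405 * sqrt(4)
a = 0.2108 nm


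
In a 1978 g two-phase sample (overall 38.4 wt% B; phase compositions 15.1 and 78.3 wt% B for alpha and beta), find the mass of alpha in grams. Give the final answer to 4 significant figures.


f_alpha = (C_beta - C0) / (C_beta - C_alpha)
f_alpha = (78.3 - 38.4) / (78.3 - 15.1) = 0.631329
m_alpha = f_alpha * m_total = 0.631329 * 1978 = 1249 g


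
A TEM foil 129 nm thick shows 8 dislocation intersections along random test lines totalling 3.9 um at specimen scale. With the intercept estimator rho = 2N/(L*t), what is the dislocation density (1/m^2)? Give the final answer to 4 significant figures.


rho = 2N / (L * t)
L = 3.9 um = 3.9e-06 m, t = 129 nm = 1.29e-07 m
rho = 2 * 8 / (3.9e-06 * 1.29e-07)
rho = 3.18e+13 1/m^2


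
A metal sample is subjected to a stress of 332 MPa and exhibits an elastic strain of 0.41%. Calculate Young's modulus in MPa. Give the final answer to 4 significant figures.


E = sigma / epsilon
epsilon = 0.41% = 4.1e-03
E = 332 / 4.1e-03
E = 80980 MPa


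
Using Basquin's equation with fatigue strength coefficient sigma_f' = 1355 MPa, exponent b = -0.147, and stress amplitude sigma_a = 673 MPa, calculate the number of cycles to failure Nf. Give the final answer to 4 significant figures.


sigma_a = sigma_f' * (2*Nf)^b
2*Nf = (sigma_a / sigma_f')^(1/b)
2*Nf = (673 / 1355)^(1/-0.147)
2*Nf = 116.819
Nf = 58.41 cycles


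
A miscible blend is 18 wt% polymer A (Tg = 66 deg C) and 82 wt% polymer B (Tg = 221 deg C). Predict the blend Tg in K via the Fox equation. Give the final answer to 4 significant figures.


1/Tg = w1/Tg1 + w2/Tg2 (in Kelvin)
Tg1 = 339.15 K, Tg2 = 494.15 K
1/Tg = 0.18/339.15 + 0.82/494.15
Tg = 456.6 K


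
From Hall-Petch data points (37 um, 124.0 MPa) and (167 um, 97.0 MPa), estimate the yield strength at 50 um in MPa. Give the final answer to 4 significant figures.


sigma_y = sigma0 + k / sqrt(d)
1/sqrt(d1) = 1/sqrt(3.7e-05) = 164.399;  1/sqrt(d2) = 77.3823
k = (sigma1 - sigma2) / (1/sqrt(d1) - 1/sqrt(d2)) = (124.0 - 97.0) / (164.399 - 77.3823) = 0.310285 MPa*m^0.5
sigma0 = sigma1 - k/sqrt(d1) = 124.0 - 0.310285*164.399 = 72.9894 MPa
sigma_y(d3) = 72.9894 + 0.310285 / sqrt(5e-05) = 116.9 MPa


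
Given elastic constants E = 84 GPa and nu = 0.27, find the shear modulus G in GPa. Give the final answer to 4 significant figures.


G = E / (2*(1+nu))
G = 84 / (2*(1+0.27))
G = 33.07 GPa


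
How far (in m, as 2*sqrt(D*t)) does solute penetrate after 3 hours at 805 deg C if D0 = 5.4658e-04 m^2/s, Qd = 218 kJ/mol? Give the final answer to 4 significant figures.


Step 1: D = D0 * exp(-Qd/(R*T))
T = 1078.15 K
D = 5.4658e-04 * exp(-218e3 / (8.314 * 1078.15)) = 1.49803e-14 m^2/s
Step 2: L = 2*sqrt(D*t)
t = 3 h = 10800 s
L = 2*sqrt(1.49803e-14 * 10800) = 2.544e-05 m


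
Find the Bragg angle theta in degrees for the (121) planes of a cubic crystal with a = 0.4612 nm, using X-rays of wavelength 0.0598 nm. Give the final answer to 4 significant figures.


d = a / sqrt(h^2+k^2+l^2)
d = 0.4612 / sqrt(6) = 0.188284 nm
lambda = 2*d*sin(theta)  =>  sin(theta) = lambda / (2*d)
sin(theta) = 0.0598 / (2 * 0.188284) = 0.158803
theta = 9.137 deg


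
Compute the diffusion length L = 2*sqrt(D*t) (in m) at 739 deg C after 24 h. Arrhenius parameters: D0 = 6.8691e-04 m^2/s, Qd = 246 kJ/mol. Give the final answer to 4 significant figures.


Step 1: D = D0 * exp(-Qd/(R*T))
T = 1012.15 K
D = 6.8691e-04 * exp(-246e3 / (8.314 * 1012.15)) = 1.38347e-16 m^2/s
Step 2: L = 2*sqrt(D*t)
t = 24 h = 86400 s
L = 2*sqrt(1.38347e-16 * 86400) = 6.915e-06 m


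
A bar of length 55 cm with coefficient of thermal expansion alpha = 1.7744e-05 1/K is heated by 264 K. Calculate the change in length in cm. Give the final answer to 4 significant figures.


dL = L0 * alpha * dT
dL = 55 * 1.7744e-05 * 264
dL = 0.2576 cm


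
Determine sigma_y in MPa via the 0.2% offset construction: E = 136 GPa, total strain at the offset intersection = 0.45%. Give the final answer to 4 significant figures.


Offset strain = 0.002
Elastic strain at yield = total_strain - offset = 4.5e-03 - 0.002 = 2.5e-03
sigma_y = E * elastic_strain = 136000 * 2.5e-03
sigma_y = 340 MPa


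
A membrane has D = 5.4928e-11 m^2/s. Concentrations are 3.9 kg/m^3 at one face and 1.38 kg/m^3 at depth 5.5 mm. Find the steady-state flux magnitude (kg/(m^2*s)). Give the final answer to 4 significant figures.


J = -D * (dC/dx) = D * (C1 - C2) / dx
J = 5.4928e-11 * (3.9 - 1.38) / 5.5e-03
J = 2.517e-08 kg/(m^2*s)


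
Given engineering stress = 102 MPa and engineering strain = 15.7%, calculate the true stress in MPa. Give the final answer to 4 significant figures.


sigma_true = sigma_eng * (1 + epsilon_eng)
sigma_true = 102 * (1 + 0.157)
sigma_true = 118 MPa


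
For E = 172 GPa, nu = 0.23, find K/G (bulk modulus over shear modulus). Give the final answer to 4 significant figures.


G = E / (2*(1+nu))
G = 172 / (2*(1+0.23)) = 69.9187 GPa
K = E / (3*(1-2*nu))
K = 172 / (3*(1-2*0.23)) = 106.173 GPa
K/G = 106.173 / 69.9187 = 1.519


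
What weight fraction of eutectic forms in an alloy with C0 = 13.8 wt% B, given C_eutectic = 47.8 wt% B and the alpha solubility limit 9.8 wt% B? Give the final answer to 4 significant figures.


f_primary = (C_e - C0) / (C_e - C_alpha_max)
f_primary = (47.8 - 13.8) / (47.8 - 9.8)
f_primary = 0.894737
f_eutectic = 1 - 0.894737 = 0.1053


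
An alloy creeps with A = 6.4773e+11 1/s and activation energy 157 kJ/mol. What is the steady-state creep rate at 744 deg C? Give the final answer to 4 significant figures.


rate = A * exp(-Q / (R*T))
T = 744 + 273.15 = 1017.15 K
rate = 6.4773e+11 * exp(-157e3 / (8.314 * 1017.15))
rate = 5605 1/s


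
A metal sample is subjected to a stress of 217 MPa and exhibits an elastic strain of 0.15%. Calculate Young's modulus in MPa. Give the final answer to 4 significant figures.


E = sigma / epsilon
epsilon = 0.15% = 1.5e-03
E = 217 / 1.5e-03
E = 144700 MPa


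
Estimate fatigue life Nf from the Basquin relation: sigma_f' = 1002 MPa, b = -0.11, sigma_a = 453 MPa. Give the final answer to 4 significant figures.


sigma_a = sigma_f' * (2*Nf)^b
2*Nf = (sigma_a / sigma_f')^(1/b)
2*Nf = (453 / 1002)^(1/-0.11)
2*Nf = 1362.29
Nf = 681.1 cycles


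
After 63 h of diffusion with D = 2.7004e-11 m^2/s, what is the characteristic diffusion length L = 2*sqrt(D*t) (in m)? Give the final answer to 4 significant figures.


t = 63 hr = 226800 s
Diffusion length = 2*sqrt(D*t)
= 2*sqrt(2.7004e-11 * 226800)
= 4.95e-03 m


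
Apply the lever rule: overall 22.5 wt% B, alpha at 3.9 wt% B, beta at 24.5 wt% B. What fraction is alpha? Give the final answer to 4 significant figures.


f_alpha = (C_beta - C0) / (C_beta - C_alpha)
f_alpha = (24.5 - 22.5) / (24.5 - 3.9)
f_alpha = 0.09709


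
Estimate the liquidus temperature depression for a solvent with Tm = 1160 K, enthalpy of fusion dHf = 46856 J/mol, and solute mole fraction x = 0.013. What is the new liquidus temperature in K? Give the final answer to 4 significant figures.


dT = R*Tm^2*x / dHf
dT = 8.314 * 1160^2 * 0.013 / 46856
dT = 3.10387 K
T_new = 1160 - 3.10387 = 1157 K


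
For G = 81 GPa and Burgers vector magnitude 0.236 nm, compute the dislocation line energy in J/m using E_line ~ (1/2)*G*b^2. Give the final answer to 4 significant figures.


E = G*b^2/2
b = 0.236 nm = 2.36e-10 m
G = 81 GPa = 8.1e+10 Pa
E = 0.5 * 8.1e+10 * (2.36e-10)^2
E = 2.256e-09 J/m


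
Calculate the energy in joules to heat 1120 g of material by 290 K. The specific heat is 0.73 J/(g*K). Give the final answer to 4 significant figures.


Q = m * cp * dT
Q = 1120 * 0.73 * 290
Q = 237100 J


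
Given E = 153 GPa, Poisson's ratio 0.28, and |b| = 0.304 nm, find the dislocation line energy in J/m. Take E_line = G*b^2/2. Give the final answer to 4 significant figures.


Step 1: G = E / (2*(1+nu))
G = 153 / (2*(1+0.28)) = 59.7656 GPa = 5.97656e+10 Pa
Step 2: E_line = G*b^2/2
b = 0.304 nm = 3.04e-10 m
E_line = 0.5 * 5.97656e+10 * (3.04e-10)^2 = 2.762e-09 J/m


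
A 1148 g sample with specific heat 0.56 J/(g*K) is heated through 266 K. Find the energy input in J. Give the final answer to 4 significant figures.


Q = m * cp * dT
Q = 1148 * 0.56 * 266
Q = 171000 J


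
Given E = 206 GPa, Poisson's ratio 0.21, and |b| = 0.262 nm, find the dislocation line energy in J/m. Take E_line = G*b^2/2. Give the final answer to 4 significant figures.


Step 1: G = E / (2*(1+nu))
G = 206 / (2*(1+0.21)) = 85.124 GPa = 8.5124e+10 Pa
Step 2: E_line = G*b^2/2
b = 0.262 nm = 2.62e-10 m
E_line = 0.5 * 8.5124e+10 * (2.62e-10)^2 = 2.922e-09 J/m


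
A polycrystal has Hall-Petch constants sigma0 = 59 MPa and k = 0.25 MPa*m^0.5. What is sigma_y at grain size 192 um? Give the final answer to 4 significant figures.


sigma_y = sigma0 + k / sqrt(d)
d = 192 um = 1.92e-04 m
sigma_y = 59 + 0.25 / sqrt(1.92e-04)
sigma_y = 77.04 MPa


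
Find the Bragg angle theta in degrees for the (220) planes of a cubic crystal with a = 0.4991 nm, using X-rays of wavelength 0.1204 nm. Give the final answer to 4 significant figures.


d = a / sqrt(h^2+k^2+l^2)
d = 0.4991 / sqrt(8) = 0.176458 nm
lambda = 2*d*sin(theta)  =>  sin(theta) = lambda / (2*d)
sin(theta) = 0.1204 / (2 * 0.176458) = 0.341157
theta = 19.95 deg


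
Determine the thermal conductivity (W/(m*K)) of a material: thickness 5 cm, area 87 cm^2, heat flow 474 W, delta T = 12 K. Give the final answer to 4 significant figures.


k = Q*L / (A*dT)
L = 0.05 m, A = 8.7e-03 m^2
k = 474 * 0.05 / (8.7e-03 * 12)
k = 227 W/(m*K)


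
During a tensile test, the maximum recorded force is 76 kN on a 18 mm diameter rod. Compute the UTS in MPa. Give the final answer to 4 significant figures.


A0 = pi*(d/2)^2 = pi*(18/2)^2 = 254.469 mm^2
UTS = F_max / A0 = 76*1000 / 254.469
UTS = 298.7 MPa


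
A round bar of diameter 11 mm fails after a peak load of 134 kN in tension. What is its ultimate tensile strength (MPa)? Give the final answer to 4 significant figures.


A0 = pi*(d/2)^2 = pi*(11/2)^2 = 95.0332 mm^2
UTS = F_max / A0 = 134*1000 / 95.0332
UTS = 1410 MPa


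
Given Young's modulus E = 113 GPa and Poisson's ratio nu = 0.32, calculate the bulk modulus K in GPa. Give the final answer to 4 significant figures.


K = E / (3*(1-2*nu))
K = 113 / (3*(1-2*0.32))
K = 104.6 GPa


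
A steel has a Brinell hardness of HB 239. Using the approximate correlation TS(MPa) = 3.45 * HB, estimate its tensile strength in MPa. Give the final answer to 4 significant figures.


TS (MPa) = 3.45 * HB
TS = 3.45 * 239
TS = 824.6 MPa


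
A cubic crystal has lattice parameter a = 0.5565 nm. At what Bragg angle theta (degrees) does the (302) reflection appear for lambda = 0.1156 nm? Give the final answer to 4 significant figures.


d = a / sqrt(h^2+k^2+l^2)
d = 0.5565 / sqrt(13) = 0.154345 nm
lambda = 2*d*sin(theta)  =>  sin(theta) = lambda / (2*d)
sin(theta) = 0.1156 / (2 * 0.154345) = 0.374485
theta = 21.99 deg


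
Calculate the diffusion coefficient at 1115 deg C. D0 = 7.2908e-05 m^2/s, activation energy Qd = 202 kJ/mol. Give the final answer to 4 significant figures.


D = D0 * exp(-Qd / (R*T))
T = 1388.15 K
D = 7.2908e-05 * exp(-202e3 / (8.314 * 1388.15))
D = 1.826e-12 m^2/s


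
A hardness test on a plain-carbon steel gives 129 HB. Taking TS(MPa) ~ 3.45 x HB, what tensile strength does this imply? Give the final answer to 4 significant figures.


TS (MPa) = 3.45 * HB
TS = 3.45 * 129
TS = 445.1 MPa


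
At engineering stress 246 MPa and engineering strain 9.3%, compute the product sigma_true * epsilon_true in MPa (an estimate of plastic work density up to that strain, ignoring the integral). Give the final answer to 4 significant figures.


sigma_true = sigma_eng * (1 + epsilon_eng)
sigma_true = 246 * (1 + 0.093) = 268.878 MPa
epsilon_true = ln(1 + epsilon_eng)
epsilon_true = ln(1 + 0.093) = 0.0889262
sigma_true * epsilon_true = 268.878 * 0.0889262 = 23.91 MPa
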